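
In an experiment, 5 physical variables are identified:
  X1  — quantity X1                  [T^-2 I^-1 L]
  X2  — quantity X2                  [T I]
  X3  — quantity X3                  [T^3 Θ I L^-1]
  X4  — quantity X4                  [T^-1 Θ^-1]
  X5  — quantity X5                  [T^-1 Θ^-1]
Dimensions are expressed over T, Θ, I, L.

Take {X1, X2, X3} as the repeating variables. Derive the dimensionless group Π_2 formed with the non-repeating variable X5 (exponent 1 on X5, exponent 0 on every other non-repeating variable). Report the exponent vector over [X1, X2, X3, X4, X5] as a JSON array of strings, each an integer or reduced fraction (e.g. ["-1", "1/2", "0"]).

["1", "0", "1", "0", "1"]

Dimensional matrix (T×Θ×I×L by X1×X2×X3×X4×X5):
  T: [-2  1  3 -1 -1]
  Θ: [ 0  0  1 -1 -1]
  I: [-1  1  1  0  0]
  L: [ 1  0 -1  0  0]
Echelon form has 3 nonzero rows (pivots: X1,X2,X3)
Repeat: X1,X2,X3; free: X4,X5
RREF:
  r0: [   1    0    0   -1   -1]
  r1: [   0    1    0    0    0]
  r2: [   0    0    1   -1   -1]
  r3: [   0    0    0    0    0]
Fix exponent of X5 at 1, X4 at 0; solve each RREF row for its pivot's exponent:
  r0: exp(X1) + (-1)·1 = 0 ⇒ exp(X1) = 1
  r1: exp(X2) + (0)·1 = 0 ⇒ exp(X2) = 0
  r2: exp(X3) + (-1)·1 = 0 ⇒ exp(X3) = 1
Π_2 = X1 · X3 · X5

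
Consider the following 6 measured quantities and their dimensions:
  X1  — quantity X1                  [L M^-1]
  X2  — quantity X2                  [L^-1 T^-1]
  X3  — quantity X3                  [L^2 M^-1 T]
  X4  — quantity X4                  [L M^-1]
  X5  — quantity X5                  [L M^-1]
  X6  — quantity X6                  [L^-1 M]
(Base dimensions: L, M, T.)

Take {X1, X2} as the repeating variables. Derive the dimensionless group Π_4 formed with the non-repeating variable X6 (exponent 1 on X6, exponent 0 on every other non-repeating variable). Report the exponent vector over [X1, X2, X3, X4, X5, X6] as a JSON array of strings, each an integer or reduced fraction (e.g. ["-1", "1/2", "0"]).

Dimensional matrix (L×M×T by X1×X2×X3×X4×X5×X6):
  L: [ 1 -1  2  1  1 -1]
  M: [-1  0 -1 -1 -1  1]
  T: [ 0 -1  1  0  0  0]
RREF → pivots at {X1,X2} ⇒ r = 2
Pivot set = {X1,X2}, free = {X3,X4,X5,X6}
RREF:
  r0: [   1    0    1    1    1   -1]
  r1: [   0    1   -1    0    0    0]
  r2: [   0    0    0    0    0    0]
Fix exponent of X6 at 1, X3 at 0, X4 at 0, X5 at 0; solve each RREF row for its pivot's exponent:
  r0: exp(X1) + (-1)·1 = 0 ⇒ exp(X1) = 1
  r1: exp(X2) + (0)·1 = 0 ⇒ exp(X2) = 0
Π_4 = X1 · X6

["1", "0", "0", "0", "0", "1"]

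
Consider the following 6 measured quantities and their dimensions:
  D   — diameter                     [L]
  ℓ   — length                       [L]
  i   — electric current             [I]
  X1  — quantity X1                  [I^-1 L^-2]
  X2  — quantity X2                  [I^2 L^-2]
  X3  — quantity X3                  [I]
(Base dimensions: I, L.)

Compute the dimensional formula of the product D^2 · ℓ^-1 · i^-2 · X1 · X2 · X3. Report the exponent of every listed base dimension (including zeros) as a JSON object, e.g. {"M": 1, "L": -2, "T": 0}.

Dimensional matrix (I×L by D×ℓ×i×X1×X2×X3):
  I: [ 0  0  1 -1  2  1]
  L: [ 1  1  0 -2 -2  0]
  [I]: (2)·0+(-1)·0+(-2)·1+(1)·-1+(1)·2+(1)·1 = 0
  [L]: (2)·1+(-1)·1+(-2)·0+(1)·-2+(1)·-2+(1)·0 = -3
⇒ L^-3

{"I": 0, "L": -3}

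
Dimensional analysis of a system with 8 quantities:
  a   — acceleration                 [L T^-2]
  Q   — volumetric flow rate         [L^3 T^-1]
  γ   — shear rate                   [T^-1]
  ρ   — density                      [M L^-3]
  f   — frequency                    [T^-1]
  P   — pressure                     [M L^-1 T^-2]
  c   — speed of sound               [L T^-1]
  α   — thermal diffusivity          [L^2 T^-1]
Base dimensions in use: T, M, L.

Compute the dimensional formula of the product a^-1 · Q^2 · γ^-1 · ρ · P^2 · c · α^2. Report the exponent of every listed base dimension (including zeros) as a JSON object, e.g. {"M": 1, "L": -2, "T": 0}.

{"T": -6, "M": 3, "L": 5}

Write exponents as rows T,M,L / cols a,Q,γ,ρ,f,P,c,α:
  T: [-2 -1 -1  0 -1 -2 -1 -1]
  M: [ 0  0  0  1  0  1  0  0]
  L: [ 1  3  0 -3  0 -1  1  2]
  [T]: (-1)·-2+(2)·-1+(-1)·-1+(1)·0+(2)·-2+(1)·-1+(2)·-1 = -6
  [M]: (-1)·0+(2)·0+(-1)·0+(1)·1+(2)·1+(1)·0+(2)·0 = 3
  [L]: (-1)·1+(2)·3+(-1)·0+(1)·-3+(2)·-1+(1)·1+(2)·2 = 5
⇒ T^-6 M^3 L^5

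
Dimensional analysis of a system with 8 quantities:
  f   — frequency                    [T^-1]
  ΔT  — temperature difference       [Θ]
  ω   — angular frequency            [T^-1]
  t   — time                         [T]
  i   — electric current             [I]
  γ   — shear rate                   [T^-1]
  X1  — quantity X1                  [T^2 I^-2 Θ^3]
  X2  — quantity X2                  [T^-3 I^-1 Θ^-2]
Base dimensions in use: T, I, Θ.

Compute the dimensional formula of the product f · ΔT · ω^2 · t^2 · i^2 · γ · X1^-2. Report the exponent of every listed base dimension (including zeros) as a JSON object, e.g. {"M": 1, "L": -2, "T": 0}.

{"T": -6, "I": 6, "Θ": -5}

Exponent matrix [T,I,Θ] × [f,ΔT,ω,t,i,γ,X1,X2]:
  T: [-1  0 -1  1  0 -1  2 -3]
  I: [ 0  0  0  0  1  0 -2 -1]
  Θ: [ 0  1  0  0  0  0  3 -2]
  [T]: (1)·-1+(1)·0+(2)·-1+(2)·1+(2)·0+(1)·-1+(-2)·2 = -6
  [I]: (1)·0+(1)·0+(2)·0+(2)·0+(2)·1+(1)·0+(-2)·-2 = 6
  [Θ]: (1)·0+(1)·1+(2)·0+(2)·0+(2)·0+(1)·0+(-2)·3 = -5
⇒ T^-6 I^6 Θ^-5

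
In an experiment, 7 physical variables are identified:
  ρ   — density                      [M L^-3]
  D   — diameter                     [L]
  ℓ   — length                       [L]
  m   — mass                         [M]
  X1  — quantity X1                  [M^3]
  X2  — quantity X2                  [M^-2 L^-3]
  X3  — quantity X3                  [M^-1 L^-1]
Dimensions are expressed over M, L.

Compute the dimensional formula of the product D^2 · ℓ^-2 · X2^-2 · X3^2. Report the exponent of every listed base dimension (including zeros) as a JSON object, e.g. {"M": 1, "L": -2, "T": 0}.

{"M": 2, "L": 4}

Exponent matrix [M,L] × [ρ,D,ℓ,m,X1,X2,X3]:
  M: [ 1  0  0  1  3 -2 -1]
  L: [-3  1  1  0  0 -3 -1]
  [M]: (2)·0+(-2)·0+(-2)·-2+(2)·-1 = 2
  [L]: (2)·1+(-2)·1+(-2)·-3+(2)·-1 = 4
⇒ M^2 L^4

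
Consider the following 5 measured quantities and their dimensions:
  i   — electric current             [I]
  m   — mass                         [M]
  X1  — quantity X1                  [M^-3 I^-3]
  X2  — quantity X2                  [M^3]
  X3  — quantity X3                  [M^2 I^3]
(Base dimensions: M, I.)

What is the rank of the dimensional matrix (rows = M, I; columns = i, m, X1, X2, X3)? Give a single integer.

Dimensional matrix (M×I by i×m×X1×X2×X3):
  M: [ 0  1 -3  3  2]
  I: [ 1  0 -3  0  3]
Echelon form has 2 nonzero rows (pivots: i,m)

2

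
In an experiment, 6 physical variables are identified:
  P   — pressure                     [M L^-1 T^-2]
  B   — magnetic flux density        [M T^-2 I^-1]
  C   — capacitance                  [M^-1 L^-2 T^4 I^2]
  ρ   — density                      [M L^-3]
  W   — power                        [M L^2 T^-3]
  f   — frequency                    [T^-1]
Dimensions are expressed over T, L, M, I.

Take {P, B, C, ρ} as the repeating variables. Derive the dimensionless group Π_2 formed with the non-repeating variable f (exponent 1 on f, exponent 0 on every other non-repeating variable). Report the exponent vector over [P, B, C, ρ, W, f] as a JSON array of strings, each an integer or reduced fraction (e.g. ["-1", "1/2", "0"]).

Exponent matrix [T,L,M,I] × [P,B,C,ρ,W,f]:
  T: [-2 -2  4  0 -3 -1]
  L: [-1  0 -2 -3  2  0]
  M: [ 1  1 -1  1  1  0]
  I: [ 0 -1  2  0  0  0]
Echelon form has 4 nonzero rows (pivots: P,B,C,ρ)
Repeat: P,B,C,ρ; free: W,f
RREF:
  r0: [   1    0    0    0  3/2  1/2]
  r1: [   0    1    0    0    4   -2]
  r2: [   0    0    1    0    2   -1]
  r3: [   0    0    0    1 -5/2  1/2]
Fix exponent of f at 1, W at 0; solve each RREF row for its pivot's exponent:
  r0: exp(P) + (1/2)·1 = 0 ⇒ exp(P) = -1/2
  r1: exp(B) + (-2)·1 = 0 ⇒ exp(B) = 2
  r2: exp(C) + (-1)·1 = 0 ⇒ exp(C) = 1
  r3: exp(ρ) + (1/2)·1 = 0 ⇒ exp(ρ) = -1/2
Π_2 = P^(-1/2) · B^2 · C · ρ^(-1/2) · f

["-1/2", "2", "1", "-1/2", "0", "1"]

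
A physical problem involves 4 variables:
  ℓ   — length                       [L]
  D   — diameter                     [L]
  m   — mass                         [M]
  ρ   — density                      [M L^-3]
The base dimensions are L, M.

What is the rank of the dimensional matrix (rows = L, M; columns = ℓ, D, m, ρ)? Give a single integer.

Exponent matrix [L,M] × [ℓ,D,m,ρ]:
  L: [ 1  1  0 -3]
  M: [ 0  0  1  1]
Echelon form has 2 nonzero rows (pivots: ℓ,m)

2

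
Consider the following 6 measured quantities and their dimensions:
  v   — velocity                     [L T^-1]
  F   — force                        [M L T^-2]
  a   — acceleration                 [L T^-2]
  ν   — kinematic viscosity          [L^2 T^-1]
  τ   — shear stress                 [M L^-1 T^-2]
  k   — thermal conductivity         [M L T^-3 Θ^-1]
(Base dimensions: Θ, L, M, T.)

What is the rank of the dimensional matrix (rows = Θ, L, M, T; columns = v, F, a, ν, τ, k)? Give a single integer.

Write exponents as rows Θ,L,M,T / cols v,F,a,ν,τ,k:
  Θ: [ 0  0  0  0  0 -1]
  L: [ 1  1  1  2 -1  1]
  M: [ 0  1  0  0  1  1]
  T: [-1 -2 -2 -1 -2 -3]
RREF → pivots at {v,F,a,k} ⇒ r = 4

4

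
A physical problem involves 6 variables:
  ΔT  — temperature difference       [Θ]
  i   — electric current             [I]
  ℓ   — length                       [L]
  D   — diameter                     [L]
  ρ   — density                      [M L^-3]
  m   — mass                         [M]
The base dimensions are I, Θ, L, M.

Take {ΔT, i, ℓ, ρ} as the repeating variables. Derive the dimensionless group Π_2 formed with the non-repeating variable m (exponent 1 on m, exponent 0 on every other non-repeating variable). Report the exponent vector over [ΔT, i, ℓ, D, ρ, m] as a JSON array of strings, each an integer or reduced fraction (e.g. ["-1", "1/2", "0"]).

["0", "0", "-3", "0", "-1", "1"]

Dimensional matrix (I×Θ×L×M by ΔT×i×ℓ×D×ρ×m):
  I: [ 0  1  0  0  0  0]
  Θ: [ 1  0  0  0  0  0]
  L: [ 0  0  1  1 -3  0]
  M: [ 0  0  0  0  1  1]
Echelon form has 4 nonzero rows (pivots: ΔT,i,ℓ,ρ)
Pivot set = {ΔT,i,ℓ,ρ}, free = {D,m}
RREF:
  r0: [   1    0    0    0    0    0]
  r1: [   0    1    0    0    0    0]
  r2: [   0    0    1    1    0    3]
  r3: [   0    0    0    0    1    1]
Fix exponent of m at 1, D at 0; solve each RREF row for its pivot's exponent:
  r0: exp(ΔT) + (0)·1 = 0 ⇒ exp(ΔT) = 0
  r1: exp(i) + (0)·1 = 0 ⇒ exp(i) = 0
  r2: exp(ℓ) + (3)·1 = 0 ⇒ exp(ℓ) = -3
  r3: exp(ρ) + (1)·1 = 0 ⇒ exp(ρ) = -1
Π_2 = ℓ^-3 · ρ^-1 · m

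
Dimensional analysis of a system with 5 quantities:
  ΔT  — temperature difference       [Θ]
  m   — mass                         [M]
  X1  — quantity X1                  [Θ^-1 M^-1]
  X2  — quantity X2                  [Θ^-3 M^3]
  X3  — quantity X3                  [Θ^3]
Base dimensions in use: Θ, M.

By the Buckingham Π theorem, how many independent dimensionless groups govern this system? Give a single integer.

Exponent matrix [Θ,M] × [ΔT,m,X1,X2,X3]:
  Θ: [ 1  0 -1 -3  3]
  M: [ 0  1 -1  3  0]
RREF → pivots at {ΔT,m} ⇒ r = 2
n=5, r=2 ⇒ 3 dimensionless groups

3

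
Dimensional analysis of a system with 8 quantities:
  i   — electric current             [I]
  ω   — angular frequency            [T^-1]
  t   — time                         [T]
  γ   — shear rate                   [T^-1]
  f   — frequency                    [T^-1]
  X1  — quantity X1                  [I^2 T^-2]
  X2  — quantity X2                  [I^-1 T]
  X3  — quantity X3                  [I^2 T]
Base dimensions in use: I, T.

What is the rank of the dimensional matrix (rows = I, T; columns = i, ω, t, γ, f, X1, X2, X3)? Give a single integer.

2

Exponent matrix [I,T] × [i,ω,t,γ,f,X1,X2,X3]:
  I: [ 1  0  0  0  0  2 -1  2]
  T: [ 0 -1  1 -1 -1 -2  1  1]
RREF → pivots at {i,ω} ⇒ r = 2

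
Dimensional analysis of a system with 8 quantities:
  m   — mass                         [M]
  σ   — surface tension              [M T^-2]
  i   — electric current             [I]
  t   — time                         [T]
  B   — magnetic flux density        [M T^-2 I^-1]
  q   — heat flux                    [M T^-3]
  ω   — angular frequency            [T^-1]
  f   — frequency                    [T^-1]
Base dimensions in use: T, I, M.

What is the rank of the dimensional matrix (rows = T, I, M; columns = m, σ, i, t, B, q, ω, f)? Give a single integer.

Dimensional matrix (T×I×M by m×σ×i×t×B×q×ω×f):
  T: [ 0 -2  0  1 -2 -3 -1 -1]
  I: [ 0  0  1  0 -1  0  0  0]
  M: [ 1  1  0  0  1  1  0  0]
RREF → pivots at {m,σ,i} ⇒ r = 3

3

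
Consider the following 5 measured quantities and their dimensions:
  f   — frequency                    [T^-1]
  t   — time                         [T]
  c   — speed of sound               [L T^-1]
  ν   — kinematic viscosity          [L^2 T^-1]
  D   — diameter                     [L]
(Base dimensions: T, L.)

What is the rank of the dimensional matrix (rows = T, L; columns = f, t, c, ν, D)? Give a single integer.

2

Write exponents as rows T,L / cols f,t,c,ν,D:
  T: [-1  1 -1 -1  0]
  L: [ 0  0  1  2  1]
RREF → pivots at {f,c} ⇒ r = 2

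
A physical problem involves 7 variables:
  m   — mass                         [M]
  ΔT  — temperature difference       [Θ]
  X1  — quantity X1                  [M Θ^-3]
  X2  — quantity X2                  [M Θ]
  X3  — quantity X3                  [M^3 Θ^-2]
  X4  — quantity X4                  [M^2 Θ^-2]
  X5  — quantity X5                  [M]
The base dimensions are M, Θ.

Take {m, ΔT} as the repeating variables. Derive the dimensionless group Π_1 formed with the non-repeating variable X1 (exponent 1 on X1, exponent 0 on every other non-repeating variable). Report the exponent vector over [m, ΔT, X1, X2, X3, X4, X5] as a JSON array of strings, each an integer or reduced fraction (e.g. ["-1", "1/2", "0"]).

Dimensional matrix (M×Θ by m×ΔT×X1×X2×X3×X4×X5):
  M: [ 1  0  1  1  3  2  1]
  Θ: [ 0  1 -3  1 -2 -2  0]
Row reduction gives pivot columns m,ΔT; rank = 2
Pivot set = {m,ΔT}, free = {X1,X2,X3,X4,X5}
RREF:
  r0: [   1    0    1    1    3    2    1]
  r1: [   0    1   -3    1   -2   -2    0]
Fix exponent of X1 at 1, X2 at 0, X3 at 0, X4 at 0, X5 at 0; solve each RREF row for its pivot's exponent:
  r0: exp(m) + (1)·1 = 0 ⇒ exp(m) = -1
  r1: exp(ΔT) + (-3)·1 = 0 ⇒ exp(ΔT) = 3
Π_1 = m^-1 · ΔT^3 · X1

["-1", "3", "1", "0", "0", "0", "0"]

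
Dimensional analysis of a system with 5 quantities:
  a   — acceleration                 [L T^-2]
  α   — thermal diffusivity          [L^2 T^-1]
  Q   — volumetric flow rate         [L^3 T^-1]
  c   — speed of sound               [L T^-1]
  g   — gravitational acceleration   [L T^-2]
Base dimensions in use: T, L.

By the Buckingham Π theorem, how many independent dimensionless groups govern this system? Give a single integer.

Dimensional matrix (T×L by a×α×Q×c×g):
  T: [-2 -1 -1 -1 -2]
  L: [ 1  2  3  1  1]
RREF → pivots at {a,α} ⇒ r = 2
n=5, r=2 ⇒ 3 dimensionless groups

3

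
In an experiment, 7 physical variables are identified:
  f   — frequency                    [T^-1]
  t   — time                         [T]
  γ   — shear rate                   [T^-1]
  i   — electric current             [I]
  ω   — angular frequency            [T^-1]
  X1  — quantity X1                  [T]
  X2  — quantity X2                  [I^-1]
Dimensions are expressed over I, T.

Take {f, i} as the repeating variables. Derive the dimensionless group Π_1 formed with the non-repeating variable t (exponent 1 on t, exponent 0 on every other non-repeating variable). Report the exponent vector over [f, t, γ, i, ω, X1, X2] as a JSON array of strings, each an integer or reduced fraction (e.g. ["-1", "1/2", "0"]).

["1", "1", "0", "0", "0", "0", "0"]

Dimensional matrix (I×T by f×t×γ×i×ω×X1×X2):
  I: [ 0  0  0  1  0  0 -1]
  T: [-1  1 -1  0 -1  1  0]
Row reduction gives pivot columns f,i; rank = 2
Pivot set = {f,i}, free = {t,γ,ω,X1,X2}
RREF:
  r0: [   1   -1    1    0    1   -1    0]
  r1: [   0    0    0    1    0    0   -1]
Fix exponent of t at 1, γ at 0, ω at 0, X1 at 0, X2 at 0; solve each RREF row for its pivot's exponent:
  r0: exp(f) + (-1)·1 = 0 ⇒ exp(f) = 1
  r1: exp(i) + (0)·1 = 0 ⇒ exp(i) = 0
Π_1 = f · t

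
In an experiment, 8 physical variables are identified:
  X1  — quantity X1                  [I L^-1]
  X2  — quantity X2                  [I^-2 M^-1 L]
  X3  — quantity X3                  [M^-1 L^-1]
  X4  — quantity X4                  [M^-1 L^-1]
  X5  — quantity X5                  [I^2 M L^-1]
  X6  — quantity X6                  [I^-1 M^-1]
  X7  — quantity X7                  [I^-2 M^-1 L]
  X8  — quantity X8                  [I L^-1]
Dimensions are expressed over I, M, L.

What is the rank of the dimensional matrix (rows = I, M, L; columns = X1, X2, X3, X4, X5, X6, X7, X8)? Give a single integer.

Dimensional matrix (I×M×L by X1×X2×X3×X4×X5×X6×X7×X8):
  I: [ 1 -2  0  0  2 -1 -2  1]
  M: [ 0 -1 -1 -1  1 -1 -1  0]
  L: [-1  1 -1 -1 -1  0  1 -1]
RREF → pivots at {X1,X2} ⇒ r = 2

2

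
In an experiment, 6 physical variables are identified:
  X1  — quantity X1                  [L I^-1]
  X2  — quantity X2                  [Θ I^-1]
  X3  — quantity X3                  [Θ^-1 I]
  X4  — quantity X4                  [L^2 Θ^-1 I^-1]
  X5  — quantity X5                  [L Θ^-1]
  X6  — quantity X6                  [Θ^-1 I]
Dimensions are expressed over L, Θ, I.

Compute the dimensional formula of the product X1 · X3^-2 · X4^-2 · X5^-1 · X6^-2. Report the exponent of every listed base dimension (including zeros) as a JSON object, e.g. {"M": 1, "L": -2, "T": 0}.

Write exponents as rows L,Θ,I / cols X1,X2,X3,X4,X5,X6:
  L: [ 1  0  0  2  1  0]
  Θ: [ 0  1 -1 -1 -1 -1]
  I: [-1 -1  1 -1  0  1]
  [L]: (1)·1+(-2)·0+(-2)·2+(-1)·1+(-2)·0 = -4
  [Θ]: (1)·0+(-2)·-1+(-2)·-1+(-1)·-1+(-2)·-1 = 7
  [I]: (1)·-1+(-2)·1+(-2)·-1+(-1)·0+(-2)·1 = -3
⇒ L^-4 Θ^7 I^-3

{"L": -4, "Θ": 7, "I": -3}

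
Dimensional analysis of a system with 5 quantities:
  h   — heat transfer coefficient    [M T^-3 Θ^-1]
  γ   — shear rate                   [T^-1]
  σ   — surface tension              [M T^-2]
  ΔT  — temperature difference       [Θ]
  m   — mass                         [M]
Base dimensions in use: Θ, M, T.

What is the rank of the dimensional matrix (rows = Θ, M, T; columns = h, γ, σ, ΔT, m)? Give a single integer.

3

Write exponents as rows Θ,M,T / cols h,γ,σ,ΔT,m:
  Θ: [-1  0  0  1  0]
  M: [ 1  0  1  0  1]
  T: [-3 -1 -2  0  0]
Row reduction gives pivot columns h,γ,σ; rank = 3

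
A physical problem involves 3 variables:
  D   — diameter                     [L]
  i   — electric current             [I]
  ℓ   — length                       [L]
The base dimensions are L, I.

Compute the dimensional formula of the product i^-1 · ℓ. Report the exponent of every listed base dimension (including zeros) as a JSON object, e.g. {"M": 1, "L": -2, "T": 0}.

{"L": 1, "I": -1}

Dimensional matrix (L×I by D×i×ℓ):
  L: [ 1  0  1]
  I: [ 0  1  0]
  [L]: (-1)·0+(1)·1 = 1
  [I]: (-1)·1+(1)·0 = -1
⇒ L I^-1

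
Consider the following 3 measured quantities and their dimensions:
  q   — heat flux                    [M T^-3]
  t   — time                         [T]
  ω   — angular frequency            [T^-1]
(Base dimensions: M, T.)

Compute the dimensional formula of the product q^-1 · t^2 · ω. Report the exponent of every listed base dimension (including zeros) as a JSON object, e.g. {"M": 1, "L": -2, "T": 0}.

Dimensional matrix (M×T by q×t×ω):
  M: [ 1  0  0]
  T: [-3  1 -1]
  [M]: (-1)·1+(2)·0+(1)·0 = -1
  [T]: (-1)·-3+(2)·1+(1)·-1 = 4
⇒ M^-1 T^4

{"M": -1, "T": 4}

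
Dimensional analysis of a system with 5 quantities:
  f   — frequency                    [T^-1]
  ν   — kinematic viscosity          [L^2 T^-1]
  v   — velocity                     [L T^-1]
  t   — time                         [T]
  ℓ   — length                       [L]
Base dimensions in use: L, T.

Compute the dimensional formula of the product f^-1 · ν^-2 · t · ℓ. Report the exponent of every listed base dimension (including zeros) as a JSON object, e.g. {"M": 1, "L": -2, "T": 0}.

Write exponents as rows L,T / cols f,ν,v,t,ℓ:
  L: [ 0  2  1  0  1]
  T: [-1 -1 -1  1  0]
  [L]: (-1)·0+(-2)·2+(1)·0+(1)·1 = -3
  [T]: (-1)·-1+(-2)·-1+(1)·1+(1)·0 = 4
⇒ L^-3 T^4

{"L": -3, "T": 4}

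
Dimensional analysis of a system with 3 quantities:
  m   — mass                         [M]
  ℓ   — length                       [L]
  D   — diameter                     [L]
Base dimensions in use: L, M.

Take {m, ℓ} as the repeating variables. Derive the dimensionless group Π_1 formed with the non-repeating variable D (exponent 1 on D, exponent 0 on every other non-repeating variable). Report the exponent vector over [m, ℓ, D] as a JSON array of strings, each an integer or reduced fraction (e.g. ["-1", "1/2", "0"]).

["0", "-1", "1"]

Write exponents as rows L,M / cols m,ℓ,D:
  L: [ 0  1  1]
  M: [ 1  0  0]
RREF → pivots at {m,ℓ} ⇒ r = 2
Repeat: m,ℓ; free: D
RREF:
  r0: [   1    0    0]
  r1: [   0    1    1]
Fix exponent of D at 1; solve each RREF row for its pivot's exponent:
  r0: exp(m) + (0)·1 = 0 ⇒ exp(m) = 0
  r1: exp(ℓ) + (1)·1 = 0 ⇒ exp(ℓ) = -1
Π_1 = ℓ^-1 · D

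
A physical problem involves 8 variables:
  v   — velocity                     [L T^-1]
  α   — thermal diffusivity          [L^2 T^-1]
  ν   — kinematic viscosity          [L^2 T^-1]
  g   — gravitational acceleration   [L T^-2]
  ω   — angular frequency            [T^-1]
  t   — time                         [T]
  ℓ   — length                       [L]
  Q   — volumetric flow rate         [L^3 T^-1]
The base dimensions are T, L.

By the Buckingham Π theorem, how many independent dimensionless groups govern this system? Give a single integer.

Exponent matrix [T,L] × [v,α,ν,g,ω,t,ℓ,Q]:
  T: [-1 -1 -1 -2 -1  1  0 -1]
  L: [ 1  2  2  1  0  0  1  3]
RREF → pivots at {v,α} ⇒ r = 2
Π count = n − r = 8 − 2 = 6

6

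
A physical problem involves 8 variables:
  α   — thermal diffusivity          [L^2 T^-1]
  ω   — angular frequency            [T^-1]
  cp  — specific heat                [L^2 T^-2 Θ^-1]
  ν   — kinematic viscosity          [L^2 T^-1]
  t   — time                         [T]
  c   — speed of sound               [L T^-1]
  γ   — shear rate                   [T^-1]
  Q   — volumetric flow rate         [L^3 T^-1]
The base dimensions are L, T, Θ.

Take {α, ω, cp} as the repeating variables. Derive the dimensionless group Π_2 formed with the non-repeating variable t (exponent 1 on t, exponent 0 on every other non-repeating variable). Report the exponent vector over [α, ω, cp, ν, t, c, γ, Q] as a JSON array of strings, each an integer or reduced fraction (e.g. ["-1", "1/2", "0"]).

Dimensional matrix (L×T×Θ by α×ω×cp×ν×t×c×γ×Q):
  L: [ 2  0  2  2  0  1  0  3]
  T: [-1 -1 -2 -1  1 -1 -1 -1]
  Θ: [ 0  0 -1  0  0  0  0  0]
Row reduction gives pivot columns α,ω,cp; rank = 3
Repeat: α,ω,cp; free: ν,t,c,γ,Q
RREF:
  r0: [   1    0    0    1    0  1/2    0  3/2]
  r1: [   0    1    0    0   -1  1/2    1 -1/2]
  r2: [   0    0    1    0    0    0    0    0]
Fix exponent of t at 1, ν at 0, c at 0, γ at 0, Q at 0; solve each RREF row for its pivot's exponent:
  r0: exp(α) + (0)·1 = 0 ⇒ exp(α) = 0
  r1: exp(ω) + (-1)·1 = 0 ⇒ exp(ω) = 1
  r2: exp(cp) + (0)·1 = 0 ⇒ exp(cp) = 0
Π_2 = ω · t

["0", "1", "0", "0", "1", "0", "0", "0"]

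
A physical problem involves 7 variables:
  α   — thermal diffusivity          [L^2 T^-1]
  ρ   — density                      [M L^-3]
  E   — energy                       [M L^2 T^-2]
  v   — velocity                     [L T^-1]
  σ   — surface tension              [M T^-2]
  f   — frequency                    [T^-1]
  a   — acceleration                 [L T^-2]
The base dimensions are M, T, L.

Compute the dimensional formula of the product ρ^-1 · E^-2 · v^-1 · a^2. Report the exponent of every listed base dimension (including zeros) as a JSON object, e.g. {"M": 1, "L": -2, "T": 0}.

Exponent matrix [M,T,L] × [α,ρ,E,v,σ,f,a]:
  M: [ 0  1  1  0  1  0  0]
  T: [-1  0 -2 -1 -2 -1 -2]
  L: [ 2 -3  2  1  0  0  1]
  [M]: (-1)·1+(-2)·1+(-1)·0+(2)·0 = -3
  [T]: (-1)·0+(-2)·-2+(-1)·-1+(2)·-2 = 1
  [L]: (-1)·-3+(-2)·2+(-1)·1+(2)·1 = 0
⇒ M^-3 T

{"M": -3, "T": 1, "L": 0}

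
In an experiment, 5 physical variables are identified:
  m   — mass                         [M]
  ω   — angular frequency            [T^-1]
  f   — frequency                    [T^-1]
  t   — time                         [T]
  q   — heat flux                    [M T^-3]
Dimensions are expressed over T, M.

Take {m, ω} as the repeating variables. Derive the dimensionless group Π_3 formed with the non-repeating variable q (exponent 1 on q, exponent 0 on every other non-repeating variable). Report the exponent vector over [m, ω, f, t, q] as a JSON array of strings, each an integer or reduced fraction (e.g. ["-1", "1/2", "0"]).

Exponent matrix [T,M] × [m,ω,f,t,q]:
  T: [ 0 -1 -1  1 -3]
  M: [ 1  0  0  0  1]
RREF → pivots at {m,ω} ⇒ r = 2
Pivot set = {m,ω}, free = {f,t,q}
RREF:
  r0: [   1    0    0    0    1]
  r1: [   0    1    1   -1    3]
Fix exponent of q at 1, f at 0, t at 0; solve each RREF row for its pivot's exponent:
  r0: exp(m) + (1)·1 = 0 ⇒ exp(m) = -1
  r1: exp(ω) + (3)·1 = 0 ⇒ exp(ω) = -3
Π_3 = m^-1 · ω^-3 · q

["-1", "-3", "0", "0", "1"]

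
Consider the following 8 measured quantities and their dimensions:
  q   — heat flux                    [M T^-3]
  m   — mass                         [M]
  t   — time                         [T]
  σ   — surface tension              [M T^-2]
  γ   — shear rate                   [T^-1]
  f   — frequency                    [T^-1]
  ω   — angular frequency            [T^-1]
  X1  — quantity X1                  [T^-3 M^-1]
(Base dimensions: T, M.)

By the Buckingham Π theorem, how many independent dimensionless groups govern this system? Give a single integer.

6

Write exponents as rows T,M / cols q,m,t,σ,γ,f,ω,X1:
  T: [-3  0  1 -2 -1 -1 -1 -3]
  M: [ 1  1  0  1  0  0  0 -1]
Echelon form has 2 nonzero rows (pivots: q,m)
Π count = n − r = 8 − 2 = 6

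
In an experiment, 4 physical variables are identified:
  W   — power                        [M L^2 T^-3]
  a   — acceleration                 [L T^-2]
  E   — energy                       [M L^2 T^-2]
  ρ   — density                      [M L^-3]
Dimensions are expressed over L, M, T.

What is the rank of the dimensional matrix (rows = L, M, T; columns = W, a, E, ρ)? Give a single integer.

Dimensional matrix (L×M×T by W×a×E×ρ):
  L: [ 2  1  2 -3]
  M: [ 1  0  1  1]
  T: [-3 -2 -2  0]
Echelon form has 3 nonzero rows (pivots: W,a,E)

3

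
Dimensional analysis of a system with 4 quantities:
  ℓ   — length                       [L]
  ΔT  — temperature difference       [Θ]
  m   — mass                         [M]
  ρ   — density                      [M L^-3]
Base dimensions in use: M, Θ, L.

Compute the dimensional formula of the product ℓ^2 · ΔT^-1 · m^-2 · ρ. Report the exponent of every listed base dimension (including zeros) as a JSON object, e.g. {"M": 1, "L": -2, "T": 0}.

Exponent matrix [M,Θ,L] × [ℓ,ΔT,m,ρ]:
  M: [ 0  0  1  1]
  Θ: [ 0  1  0  0]
  L: [ 1  0  0 -3]
  [M]: (2)·0+(-1)·0+(-2)·1+(1)·1 = -1
  [Θ]: (2)·0+(-1)·1+(-2)·0+(1)·0 = -1
  [L]: (2)·1+(-1)·0+(-2)·0+(1)·-3 = -1
⇒ M^-1 Θ^-1 L^-1

{"M": -1, "Θ": -1, "L": -1}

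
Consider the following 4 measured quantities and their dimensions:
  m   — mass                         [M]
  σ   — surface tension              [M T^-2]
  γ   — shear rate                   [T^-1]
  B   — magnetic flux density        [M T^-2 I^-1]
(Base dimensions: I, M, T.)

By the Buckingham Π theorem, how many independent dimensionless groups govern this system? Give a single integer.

1

Dimensional matrix (I×M×T by m×σ×γ×B):
  I: [ 0  0  0 -1]
  M: [ 1  1  0  1]
  T: [ 0 -2 -1 -2]
RREF → pivots at {m,σ,B} ⇒ r = 3
Π count = n − r = 4 − 3 = 1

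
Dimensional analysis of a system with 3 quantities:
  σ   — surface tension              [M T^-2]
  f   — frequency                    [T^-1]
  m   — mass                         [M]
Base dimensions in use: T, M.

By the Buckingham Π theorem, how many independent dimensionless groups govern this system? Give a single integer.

Dimensional matrix (T×M by σ×f×m):
  T: [-2 -1  0]
  M: [ 1  0  1]
Echelon form has 2 nonzero rows (pivots: σ,f)
n=3, r=2 ⇒ 1 dimensionless group

1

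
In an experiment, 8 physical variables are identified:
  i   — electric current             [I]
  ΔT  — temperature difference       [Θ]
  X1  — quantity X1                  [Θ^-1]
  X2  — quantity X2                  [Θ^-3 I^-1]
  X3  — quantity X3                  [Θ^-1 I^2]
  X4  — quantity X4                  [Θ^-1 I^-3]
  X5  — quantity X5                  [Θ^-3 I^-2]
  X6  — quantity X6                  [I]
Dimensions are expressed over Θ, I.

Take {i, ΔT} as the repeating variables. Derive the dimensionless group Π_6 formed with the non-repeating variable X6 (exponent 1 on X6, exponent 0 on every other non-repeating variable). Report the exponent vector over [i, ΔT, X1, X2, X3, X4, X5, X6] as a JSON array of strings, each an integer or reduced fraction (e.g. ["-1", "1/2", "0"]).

["-1", "0", "0", "0", "0", "0", "0", "1"]

Write exponents as rows Θ,I / cols i,ΔT,X1,X2,X3,X4,X5,X6:
  Θ: [ 0  1 -1 -3 -1 -1 -3  0]
  I: [ 1  0  0 -1  2 -3 -2  1]
RREF → pivots at {i,ΔT} ⇒ r = 2
Repeat: i,ΔT; free: X1,X2,X3,X4,X5,X6
RREF:
  r0: [   1    0    0   -1    2   -3   -2    1]
  r1: [   0    1   -1   -3   -1   -1   -3    0]
Fix exponent of X6 at 1, X1 at 0, X2 at 0, X3 at 0, X4 at 0, X5 at 0; solve each RREF row for its pivot's exponent:
  r0: exp(i) + (1)·1 = 0 ⇒ exp(i) = -1
  r1: exp(ΔT) + (0)·1 = 0 ⇒ exp(ΔT) = 0
Π_6 = i^-1 · X6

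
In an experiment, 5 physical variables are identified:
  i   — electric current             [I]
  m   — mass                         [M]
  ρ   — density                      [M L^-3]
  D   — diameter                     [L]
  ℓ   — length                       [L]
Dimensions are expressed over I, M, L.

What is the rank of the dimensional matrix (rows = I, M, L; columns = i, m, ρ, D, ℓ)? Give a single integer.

3

Write exponents as rows I,M,L / cols i,m,ρ,D,ℓ:
  I: [ 1  0  0  0  0]
  M: [ 0  1  1  0  0]
  L: [ 0  0 -3  1  1]
Echelon form has 3 nonzero rows (pivots: i,m,ρ)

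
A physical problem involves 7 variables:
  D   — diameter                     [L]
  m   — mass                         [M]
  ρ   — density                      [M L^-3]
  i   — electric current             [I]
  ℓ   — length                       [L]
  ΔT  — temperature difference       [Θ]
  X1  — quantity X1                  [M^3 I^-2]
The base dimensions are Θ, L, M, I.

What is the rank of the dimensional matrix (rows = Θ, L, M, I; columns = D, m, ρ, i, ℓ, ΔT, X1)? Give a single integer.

4

Dimensional matrix (Θ×L×M×I by D×m×ρ×i×ℓ×ΔT×X1):
  Θ: [ 0  0  0  0  0  1  0]
  L: [ 1  0 -3  0  1  0  0]
  M: [ 0  1  1  0  0  0  3]
  I: [ 0  0  0  1  0  0 -2]
Echelon form has 4 nonzero rows (pivots: D,m,i,ΔT)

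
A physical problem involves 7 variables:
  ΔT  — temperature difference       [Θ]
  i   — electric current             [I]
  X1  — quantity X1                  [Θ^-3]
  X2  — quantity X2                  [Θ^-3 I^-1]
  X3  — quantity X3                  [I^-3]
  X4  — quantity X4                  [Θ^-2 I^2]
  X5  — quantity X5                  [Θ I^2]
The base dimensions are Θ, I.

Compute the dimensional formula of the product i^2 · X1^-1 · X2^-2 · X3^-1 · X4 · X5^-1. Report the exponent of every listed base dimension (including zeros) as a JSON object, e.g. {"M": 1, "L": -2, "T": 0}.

{"Θ": 6, "I": 7}

Write exponents as rows Θ,I / cols ΔT,i,X1,X2,X3,X4,X5:
  Θ: [ 1  0 -3 -3  0 -2  1]
  I: [ 0  1  0 -1 -3  2  2]
  [Θ]: (2)·0+(-1)·-3+(-2)·-3+(-1)·0+(1)·-2+(-1)·1 = 6
  [I]: (2)·1+(-1)·0+(-2)·-1+(-1)·-3+(1)·2+(-1)·2 = 7
⇒ Θ^6 I^7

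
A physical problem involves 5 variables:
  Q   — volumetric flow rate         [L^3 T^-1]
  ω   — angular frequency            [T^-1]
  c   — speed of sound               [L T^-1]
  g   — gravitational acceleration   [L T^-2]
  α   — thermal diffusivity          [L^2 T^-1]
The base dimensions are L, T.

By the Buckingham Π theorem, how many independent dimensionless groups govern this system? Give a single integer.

3

Write exponents as rows L,T / cols Q,ω,c,g,α:
  L: [ 3  0  1  1  2]
  T: [-1 -1 -1 -2 -1]
Echelon form has 2 nonzero rows (pivots: Q,ω)
5 vars − rank 2 = 3 Π groups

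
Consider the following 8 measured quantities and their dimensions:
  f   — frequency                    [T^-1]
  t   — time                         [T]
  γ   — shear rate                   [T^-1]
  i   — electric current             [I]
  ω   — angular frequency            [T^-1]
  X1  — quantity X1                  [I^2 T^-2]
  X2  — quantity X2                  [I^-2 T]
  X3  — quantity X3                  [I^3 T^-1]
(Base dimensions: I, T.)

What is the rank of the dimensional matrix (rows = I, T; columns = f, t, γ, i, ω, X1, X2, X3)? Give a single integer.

Dimensional matrix (I×T by f×t×γ×i×ω×X1×X2×X3):
  I: [ 0  0  0  1  0  2 -2  3]
  T: [-1  1 -1  0 -1 -2  1 -1]
Echelon form has 2 nonzero rows (pivots: f,i)

2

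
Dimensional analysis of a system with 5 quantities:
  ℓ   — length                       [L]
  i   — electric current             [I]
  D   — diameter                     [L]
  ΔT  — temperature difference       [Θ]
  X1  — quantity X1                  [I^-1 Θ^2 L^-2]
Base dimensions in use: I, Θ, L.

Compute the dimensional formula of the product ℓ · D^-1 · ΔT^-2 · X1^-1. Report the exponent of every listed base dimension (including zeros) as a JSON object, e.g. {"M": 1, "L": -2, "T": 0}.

Dimensional matrix (I×Θ×L by ℓ×i×D×ΔT×X1):
  I: [ 0  1  0  0 -1]
  Θ: [ 0  0  0  1  2]
  L: [ 1  0  1  0 -2]
  [I]: (1)·0+(-1)·0+(-2)·0+(-1)·-1 = 1
  [Θ]: (1)·0+(-1)·0+(-2)·1+(-1)·2 = -4
  [L]: (1)·1+(-1)·1+(-2)·0+(-1)·-2 = 2
⇒ I Θ^-4 L^2

{"I": 1, "Θ": -4, "L": 2}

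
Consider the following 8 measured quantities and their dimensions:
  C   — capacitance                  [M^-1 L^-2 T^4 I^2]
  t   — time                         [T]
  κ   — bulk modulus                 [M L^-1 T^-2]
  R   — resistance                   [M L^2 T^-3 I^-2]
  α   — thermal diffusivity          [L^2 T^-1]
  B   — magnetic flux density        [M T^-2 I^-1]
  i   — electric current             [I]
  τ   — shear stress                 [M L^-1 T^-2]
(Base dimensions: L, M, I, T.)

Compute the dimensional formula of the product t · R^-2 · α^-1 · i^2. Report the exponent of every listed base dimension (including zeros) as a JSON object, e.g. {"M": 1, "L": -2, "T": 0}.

{"L": -6, "M": -2, "I": 6, "T": 8}

Dimensional matrix (L×M×I×T by C×t×κ×R×α×B×i×τ):
  L: [-2  0 -1  2  2  0  0 -1]
  M: [-1  0  1  1  0  1  0  1]
  I: [ 2  0  0 -2  0 -1  1  0]
  T: [ 4  1 -2 -3 -1 -2  0 -2]
  [L]: (1)·0+(-2)·2+(-1)·2+(2)·0 = -6
  [M]: (1)·0+(-2)·1+(-1)·0+(2)·0 = -2
  [I]: (1)·0+(-2)·-2+(-1)·0+(2)·1 = 6
  [T]: (1)·1+(-2)·-3+(-1)·-1+(2)·0 = 8
⇒ L^-6 M^-2 I^6 T^8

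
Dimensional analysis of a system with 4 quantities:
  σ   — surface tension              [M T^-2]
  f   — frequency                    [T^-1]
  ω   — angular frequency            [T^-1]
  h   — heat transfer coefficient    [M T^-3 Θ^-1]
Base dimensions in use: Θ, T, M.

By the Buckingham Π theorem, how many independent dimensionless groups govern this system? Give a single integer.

Exponent matrix [Θ,T,M] × [σ,f,ω,h]:
  Θ: [ 0  0  0 -1]
  T: [-2 -1 -1 -3]
  M: [ 1  0  0  1]
Echelon form has 3 nonzero rows (pivots: σ,f,h)
Π count = n − r = 4 − 3 = 1

1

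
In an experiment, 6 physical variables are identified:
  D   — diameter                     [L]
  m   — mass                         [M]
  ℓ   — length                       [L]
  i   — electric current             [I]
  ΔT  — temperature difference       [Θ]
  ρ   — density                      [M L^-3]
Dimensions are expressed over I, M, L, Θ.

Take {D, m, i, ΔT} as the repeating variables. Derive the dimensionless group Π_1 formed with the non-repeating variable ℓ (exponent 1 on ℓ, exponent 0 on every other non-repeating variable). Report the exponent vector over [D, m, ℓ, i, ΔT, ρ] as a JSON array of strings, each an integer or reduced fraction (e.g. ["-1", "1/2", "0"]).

["-1", "0", "1", "0", "0", "0"]

Write exponents as rows I,M,L,Θ / cols D,m,ℓ,i,ΔT,ρ:
  I: [ 0  0  0  1  0  0]
  M: [ 0  1  0  0  0  1]
  L: [ 1  0  1  0  0 -3]
  Θ: [ 0  0  0  0  1  0]
Row reduction gives pivot columns D,m,i,ΔT; rank = 4
Pivot set = {D,m,i,ΔT}, free = {ℓ,ρ}
RREF:
  r0: [   1    0    1    0    0   -3]
  r1: [   0    1    0    0    0    1]
  r2: [   0    0    0    1    0    0]
  r3: [   0    0    0    0    1    0]
Fix exponent of ℓ at 1, ρ at 0; solve each RREF row for its pivot's exponent:
  r0: exp(D) + (1)·1 = 0 ⇒ exp(D) = -1
  r1: exp(m) + (0)·1 = 0 ⇒ exp(m) = 0
  r2: exp(i) + (0)·1 = 0 ⇒ exp(i) = 0
  r3: exp(ΔT) + (0)·1 = 0 ⇒ exp(ΔT) = 0
Π_1 = D^-1 · ℓ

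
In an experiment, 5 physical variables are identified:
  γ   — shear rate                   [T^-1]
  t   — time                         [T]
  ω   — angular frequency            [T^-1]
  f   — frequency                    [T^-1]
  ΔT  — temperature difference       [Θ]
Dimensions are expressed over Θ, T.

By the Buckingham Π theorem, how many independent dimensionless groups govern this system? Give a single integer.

Dimensional matrix (Θ×T by γ×t×ω×f×ΔT):
  Θ: [ 0  0  0  0  1]
  T: [-1  1 -1 -1  0]
Echelon form has 2 nonzero rows (pivots: γ,ΔT)
5 vars − rank 2 = 3 Π groups

3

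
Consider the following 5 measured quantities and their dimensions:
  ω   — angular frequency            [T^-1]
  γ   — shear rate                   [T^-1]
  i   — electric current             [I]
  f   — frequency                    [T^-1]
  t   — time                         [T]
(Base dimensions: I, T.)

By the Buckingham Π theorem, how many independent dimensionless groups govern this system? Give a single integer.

Write exponents as rows I,T / cols ω,γ,i,f,t:
  I: [ 0  0  1  0  0]
  T: [-1 -1  0 -1  1]
Echelon form has 2 nonzero rows (pivots: ω,i)
Π count = n − r = 5 − 2 = 3

3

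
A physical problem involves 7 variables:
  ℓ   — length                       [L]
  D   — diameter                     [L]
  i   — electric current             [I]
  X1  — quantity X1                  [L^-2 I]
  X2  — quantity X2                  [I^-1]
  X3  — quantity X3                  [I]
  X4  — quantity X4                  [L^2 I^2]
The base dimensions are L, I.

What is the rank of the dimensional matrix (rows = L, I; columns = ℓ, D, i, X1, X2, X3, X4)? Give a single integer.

2

Write exponents as rows L,I / cols ℓ,D,i,X1,X2,X3,X4:
  L: [ 1  1  0 -2  0  0  2]
  I: [ 0  0  1  1 -1  1  2]
Row reduction gives pivot columns ℓ,i; rank = 2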